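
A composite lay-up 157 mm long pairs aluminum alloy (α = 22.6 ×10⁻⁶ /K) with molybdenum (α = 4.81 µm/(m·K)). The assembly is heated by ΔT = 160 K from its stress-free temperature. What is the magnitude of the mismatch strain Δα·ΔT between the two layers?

Δα = |22.6 − 4.81|×10⁻⁶/K = 17.8×10⁻⁶/K.
Mismatch strain = Δα·ΔT = 17.8×10⁻⁶ × 160.0 = 2.85×10⁻³.

2.85×10⁻³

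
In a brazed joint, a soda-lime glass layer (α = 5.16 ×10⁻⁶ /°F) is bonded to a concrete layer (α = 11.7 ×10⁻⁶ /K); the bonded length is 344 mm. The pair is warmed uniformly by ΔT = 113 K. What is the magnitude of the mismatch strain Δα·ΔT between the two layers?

2.73×10⁻⁴

soda-lime glass: α = 5.16×10⁻⁶/°F × 9/5 = 9.29×10⁻⁶/K.
Δα = |9.29 − 11.7|×10⁻⁶/K = 2.41×10⁻⁶/K.
Mismatch strain = Δα·ΔT = 2.41×10⁻⁶ × 113.0 = 2.73×10⁻⁴.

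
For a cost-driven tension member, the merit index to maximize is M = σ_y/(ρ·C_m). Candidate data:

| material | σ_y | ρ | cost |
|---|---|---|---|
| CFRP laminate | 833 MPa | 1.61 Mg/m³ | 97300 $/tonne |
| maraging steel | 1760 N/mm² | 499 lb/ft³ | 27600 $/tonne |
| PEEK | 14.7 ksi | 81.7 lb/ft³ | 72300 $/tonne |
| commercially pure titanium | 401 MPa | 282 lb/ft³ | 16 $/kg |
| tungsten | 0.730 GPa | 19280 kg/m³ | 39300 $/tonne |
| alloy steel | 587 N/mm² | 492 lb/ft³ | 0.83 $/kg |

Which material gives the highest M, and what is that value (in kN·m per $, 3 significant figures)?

Convert each candidate to consistent units, then evaluate M:
  CFRP laminate: σ_y = 833.0 MPa, ρ = 1610 kg/m³, cost = 97.30 $/kg
  maraging steel: σ_y = 1760 MPa, ρ = 7993 kg/m³, cost = 27.60 $/kg
  PEEK: σ_y = 101.4 MPa, ρ = 1309 kg/m³, cost = 72.30 $/kg
  commercially pure titanium: σ_y = 401.0 MPa, ρ = 4517 kg/m³, cost = 16.00 $/kg
  tungsten: σ_y = 730.0 MPa, ρ = 19280 kg/m³, cost = 39.30 $/kg
  alloy steel: σ_y = 587.0 MPa, ρ = 7881 kg/m³, cost = 0.8300 $/kg
  alloy steel: M = 89.7 kN·m per $
  maraging steel: M = 7.98 kN·m per $
  commercially pure titanium: M = 5.55 kN·m per $
  CFRP laminate: M = 5.32 kN·m per $
  PEEK: M = 1.07 kN·m per $
  tungsten: M = 0.963 kN·m per $
The maximum is for alloy steel.

alloy steel, M = 89.7 kN·m per $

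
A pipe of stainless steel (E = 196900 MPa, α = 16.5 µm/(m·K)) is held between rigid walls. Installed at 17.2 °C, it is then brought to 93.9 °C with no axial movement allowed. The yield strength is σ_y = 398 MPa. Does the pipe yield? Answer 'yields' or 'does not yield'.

E = 196900 MPa = 196.9 GPa.
ΔT = 76.70 K. Constrained thermal stress σ = E·α·ΔT = 196.9×10³ MPa × 16.5×10⁻⁶ × 76.70 = 249 MPa (compressive).
Compare to σ_y = 398 MPa: σ < σ_y, so it does not yield.

does not yield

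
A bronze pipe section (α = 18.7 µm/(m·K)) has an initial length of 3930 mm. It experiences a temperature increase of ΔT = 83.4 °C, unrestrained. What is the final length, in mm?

3936.1 mm

ΔL = α·L₀·ΔT = 18.7×10⁻⁶ × 3930 mm × 83.40 K = 6.13 mm.
L = L₀ + ΔL = 3930 + 6.13 = 3936.1 mm.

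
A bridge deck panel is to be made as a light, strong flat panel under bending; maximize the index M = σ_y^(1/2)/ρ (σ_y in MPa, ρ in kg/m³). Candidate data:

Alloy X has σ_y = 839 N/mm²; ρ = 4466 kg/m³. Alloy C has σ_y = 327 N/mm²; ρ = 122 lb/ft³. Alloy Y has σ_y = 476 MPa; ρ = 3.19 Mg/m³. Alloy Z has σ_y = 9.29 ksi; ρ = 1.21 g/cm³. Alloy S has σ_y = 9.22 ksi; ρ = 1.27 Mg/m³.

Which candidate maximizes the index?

After converting to SI:
  alloy X: σ_y = 839.0 MPa, ρ = 4466 kg/m³
  alloy C: σ_y = 327.0 MPa, ρ = 1954 kg/m³
  alloy Y: σ_y = 476.0 MPa, ρ = 3190 kg/m³
  alloy Z: σ_y = 64.05 MPa, ρ = 1210 kg/m³
  alloy S: σ_y = 63.57 MPa, ρ = 1270 kg/m³
  alloy C: M = 9.25×10⁻³
  alloy Y: M = 6.84×10⁻³
  alloy Z: M = 6.61×10⁻³
  alloy X: M = 6.49×10⁻³
  alloy S: M = 6.28×10⁻³
Alloy C ranks first.

alloy C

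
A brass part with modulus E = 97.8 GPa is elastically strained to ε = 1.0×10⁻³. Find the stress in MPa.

97.8 MPa

σ = E·ε = 97800 MPa × 1.0×10⁻³ = 97.8 MPa.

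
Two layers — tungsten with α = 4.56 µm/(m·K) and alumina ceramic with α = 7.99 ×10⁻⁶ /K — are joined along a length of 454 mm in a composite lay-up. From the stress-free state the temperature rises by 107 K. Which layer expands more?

α(tungsten) = 4.56×10⁻⁶/K vs α(alumina ceramic) = 7.99×10⁻⁶/K.
Higher α expands more for the same ΔT: alumina ceramic.

alumina ceramic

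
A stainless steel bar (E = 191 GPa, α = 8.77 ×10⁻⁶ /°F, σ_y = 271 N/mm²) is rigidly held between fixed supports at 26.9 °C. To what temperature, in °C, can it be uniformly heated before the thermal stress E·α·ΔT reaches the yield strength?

α = 8.77×10⁻⁶/°F × 9/5 = 15.8×10⁻⁶/K.
σ_y = 271 N/mm² = 271.0 MPa.
E·α·ΔT = 271.0 MPa ⇒ ΔT = 271.0 / (191.0×10³ × 15.8×10⁻⁶) = 89.88 K.
T = 26.9 + 89.88 = 116.8 °C.

117 °C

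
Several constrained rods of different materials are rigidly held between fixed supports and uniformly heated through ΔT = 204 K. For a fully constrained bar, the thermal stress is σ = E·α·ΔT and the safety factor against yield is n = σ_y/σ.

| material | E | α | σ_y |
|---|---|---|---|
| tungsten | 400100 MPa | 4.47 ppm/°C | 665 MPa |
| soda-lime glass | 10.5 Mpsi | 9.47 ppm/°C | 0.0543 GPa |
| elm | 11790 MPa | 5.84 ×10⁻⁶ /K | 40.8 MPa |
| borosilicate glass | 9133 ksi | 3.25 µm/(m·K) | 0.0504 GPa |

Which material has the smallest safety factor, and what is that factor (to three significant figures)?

With everything in SI (GPa, ×10⁻⁶/K, MPa):
  tungsten: E = 400.1, α = 4.47, σ_y = 665.0 → σ = 365 MPa, n = 1.82
  soda-lime glass: E = 72.39, α = 9.47, σ_y = 54.30 → σ = 140 MPa, n = 0.388
  elm: E = 11.79, α = 5.84, σ_y = 40.80 → σ = 14.0 MPa, n = 2.90
  borosilicate glass: E = 62.97, α = 3.25, σ_y = 50.40 → σ = 41.7 MPa, n = 1.21
Smallest n: soda-lime glass with n = 0.388.

soda-lime glass, n = 0.388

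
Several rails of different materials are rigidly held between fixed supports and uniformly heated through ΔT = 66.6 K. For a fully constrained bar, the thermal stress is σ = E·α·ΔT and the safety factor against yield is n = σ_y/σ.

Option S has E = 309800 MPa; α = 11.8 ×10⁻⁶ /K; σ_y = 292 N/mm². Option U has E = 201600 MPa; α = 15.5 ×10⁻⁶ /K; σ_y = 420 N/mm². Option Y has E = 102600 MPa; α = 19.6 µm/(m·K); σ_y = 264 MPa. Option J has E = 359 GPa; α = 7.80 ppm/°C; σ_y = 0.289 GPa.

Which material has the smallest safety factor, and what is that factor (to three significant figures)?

Converting E to GPa, α to ×10⁻⁶/K, σ_y to MPa, then σ and n for each:
  option S: E = 309.8, α = 11.8, σ_y = 292.0 → σ = 243 MPa, n = 1.20
  option U: E = 201.6, α = 15.5, σ_y = 420.0 → σ = 208 MPa, n = 2.02
  option Y: E = 102.6, α = 19.6, σ_y = 264.0 → σ = 134 MPa, n = 1.97
  option J: E = 359.0, α = 7.80, σ_y = 289.0 → σ = 186 MPa, n = 1.55
Smallest n: option S with n = 1.20.

option S, n = 1.20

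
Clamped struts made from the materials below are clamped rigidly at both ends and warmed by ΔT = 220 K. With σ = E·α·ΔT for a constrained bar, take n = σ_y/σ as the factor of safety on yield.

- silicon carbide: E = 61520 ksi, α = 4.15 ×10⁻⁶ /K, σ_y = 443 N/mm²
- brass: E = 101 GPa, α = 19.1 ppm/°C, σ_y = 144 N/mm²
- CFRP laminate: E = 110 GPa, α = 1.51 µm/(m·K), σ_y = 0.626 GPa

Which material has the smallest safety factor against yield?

With everything in SI (GPa, ×10⁻⁶/K, MPa):
  silicon carbide: E = 424.2, α = 4.15, σ_y = 443.0 → σ = 387 MPa, n = 1.14
  brass: E = 101.0, α = 19.1, σ_y = 144.0 → σ = 424 MPa, n = 0.339
  CFRP laminate: E = 110.0, α = 1.51, σ_y = 626.0 → σ = 36.5 MPa, n = 17.1
Smallest n: brass with n = 0.339.

brass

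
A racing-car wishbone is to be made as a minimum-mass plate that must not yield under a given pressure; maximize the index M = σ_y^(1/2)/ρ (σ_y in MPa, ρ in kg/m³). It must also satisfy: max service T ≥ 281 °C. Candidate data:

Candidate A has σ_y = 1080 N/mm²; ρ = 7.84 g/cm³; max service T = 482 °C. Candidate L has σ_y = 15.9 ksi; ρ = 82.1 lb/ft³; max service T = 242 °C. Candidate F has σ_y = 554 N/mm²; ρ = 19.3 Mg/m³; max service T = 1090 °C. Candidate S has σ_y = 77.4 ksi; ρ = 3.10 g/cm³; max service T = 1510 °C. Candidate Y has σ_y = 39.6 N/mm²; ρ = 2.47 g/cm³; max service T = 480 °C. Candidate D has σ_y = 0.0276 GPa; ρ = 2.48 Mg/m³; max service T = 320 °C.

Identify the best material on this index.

Screen on constraints: max service T ≥ 281 °C. Survivors: candidate A, candidate F, candidate S, candidate Y, candidate D.
Putting every candidate on a common basis:
  candidate A: σ_y = 1080 MPa, ρ = 7840 kg/m³
  candidate F: σ_y = 554.0 MPa, ρ = 19300 kg/m³
  candidate S: σ_y = 533.7 MPa, ρ = 3100 kg/m³
  candidate Y: σ_y = 39.60 MPa, ρ = 2470 kg/m³
  candidate D: σ_y = 27.60 MPa, ρ = 2480 kg/m³
  candidate S: M = 7.45×10⁻³
  candidate A: M = 4.19×10⁻³
  candidate Y: M = 2.55×10⁻³
  candidate D: M = 2.12×10⁻³
  candidate F: M = 1.22×10⁻³
Candidate S has the largest M.

candidate S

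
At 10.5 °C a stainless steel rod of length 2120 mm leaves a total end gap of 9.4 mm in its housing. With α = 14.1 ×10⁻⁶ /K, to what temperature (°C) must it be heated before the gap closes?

α·L₀·ΔT = 9.4 mm ⇒ ΔT = 9.4 / (14.1×10⁻⁶ × 2120.0) = 314.5 K.
T = 10.5 + 314.5 = 325.0 °C.

325 °C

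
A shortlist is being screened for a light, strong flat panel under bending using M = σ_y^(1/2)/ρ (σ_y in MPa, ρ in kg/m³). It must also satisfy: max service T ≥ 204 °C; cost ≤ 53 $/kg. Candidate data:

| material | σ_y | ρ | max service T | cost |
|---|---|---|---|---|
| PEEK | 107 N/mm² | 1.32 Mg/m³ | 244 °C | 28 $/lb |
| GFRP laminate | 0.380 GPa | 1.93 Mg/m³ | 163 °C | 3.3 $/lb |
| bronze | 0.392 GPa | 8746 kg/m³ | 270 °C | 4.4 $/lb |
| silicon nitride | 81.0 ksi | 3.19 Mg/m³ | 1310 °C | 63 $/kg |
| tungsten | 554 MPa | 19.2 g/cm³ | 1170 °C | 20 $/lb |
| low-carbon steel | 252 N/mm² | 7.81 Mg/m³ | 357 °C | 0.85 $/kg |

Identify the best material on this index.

bronze

Screen on constraints: max service T ≥ 204 °C; cost ≤ 53 $/kg. Survivors: bronze, tungsten, low-carbon steel.
In SI units:
  bronze: σ_y = 392.0 MPa, ρ = 8746 kg/m³
  tungsten: σ_y = 554.0 MPa, ρ = 19200 kg/m³
  low-carbon steel: σ_y = 252.0 MPa, ρ = 7810 kg/m³
  bronze: M = 2.26×10⁻³
  low-carbon steel: M = 2.03×10⁻³
  tungsten: M = 1.23×10⁻³
Bronze has the largest M.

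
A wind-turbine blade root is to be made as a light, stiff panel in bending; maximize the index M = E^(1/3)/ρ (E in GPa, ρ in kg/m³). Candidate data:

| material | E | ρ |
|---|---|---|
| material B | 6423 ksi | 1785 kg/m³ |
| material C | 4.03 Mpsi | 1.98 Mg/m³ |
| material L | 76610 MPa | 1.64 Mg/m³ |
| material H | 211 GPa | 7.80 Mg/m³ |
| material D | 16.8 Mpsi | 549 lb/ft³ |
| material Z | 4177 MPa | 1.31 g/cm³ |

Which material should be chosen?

material L

In SI units:
  material B: E = 44.29 GPa, ρ = 1785 kg/m³
  material C: E = 27.79 GPa, ρ = 1980 kg/m³
  material L: E = 76.61 GPa, ρ = 1640 kg/m³
  material H: E = 211.0 GPa, ρ = 7800 kg/m³
  material D: E = 115.8 GPa, ρ = 8794 kg/m³
  material Z: E = 4.177 GPa, ρ = 1310 kg/m³
  material L: M = 2.59×10⁻³
  material B: M = 1.98×10⁻³
  material C: M = 1.53×10⁻³
  material Z: M = 1.23×10⁻³
  material H: M = 0.763×10⁻³
  material D: M = 0.554×10⁻³
Material L ranks first.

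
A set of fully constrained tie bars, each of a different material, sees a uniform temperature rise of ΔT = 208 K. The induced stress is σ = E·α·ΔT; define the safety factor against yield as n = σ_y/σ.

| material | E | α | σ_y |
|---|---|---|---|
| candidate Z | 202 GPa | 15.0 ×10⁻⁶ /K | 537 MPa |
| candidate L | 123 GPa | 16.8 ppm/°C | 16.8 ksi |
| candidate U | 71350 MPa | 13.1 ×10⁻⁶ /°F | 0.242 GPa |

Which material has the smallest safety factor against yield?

Per material, after unit conversion:
  candidate Z: E = 202.0, α = 15.0, σ_y = 537.0 → σ = 630 MPa, n = 0.852
  candidate L: E = 123.0, α = 16.8, σ_y = 115.8 → σ = 430 MPa, n = 0.269
  candidate U: E = 71.35, α = 23.6, σ_y = 242.0 → σ = 350 MPa, n = 0.692
Candidate L has the lowest safety factor, n = 0.269.

candidate L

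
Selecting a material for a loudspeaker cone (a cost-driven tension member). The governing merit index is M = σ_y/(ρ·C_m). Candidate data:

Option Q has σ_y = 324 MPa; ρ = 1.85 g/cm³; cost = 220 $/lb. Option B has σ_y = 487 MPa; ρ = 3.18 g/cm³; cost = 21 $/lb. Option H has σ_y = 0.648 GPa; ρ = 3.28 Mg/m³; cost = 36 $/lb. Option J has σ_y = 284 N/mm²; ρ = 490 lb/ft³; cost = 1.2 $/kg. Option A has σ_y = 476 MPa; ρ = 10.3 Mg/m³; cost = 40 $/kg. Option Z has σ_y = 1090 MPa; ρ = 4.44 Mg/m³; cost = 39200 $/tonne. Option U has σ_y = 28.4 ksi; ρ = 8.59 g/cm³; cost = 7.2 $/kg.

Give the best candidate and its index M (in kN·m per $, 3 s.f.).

option J, M = 30.2 kN·m per $

Convert each candidate to consistent units, then evaluate M:
  option Q: σ_y = 324.0 MPa, ρ = 1850 kg/m³, cost = 485.0 $/kg
  option B: σ_y = 487.0 MPa, ρ = 3180 kg/m³, cost = 46.30 $/kg
  option H: σ_y = 648.0 MPa, ρ = 3280 kg/m³, cost = 79.37 $/kg
  option J: σ_y = 284.0 MPa, ρ = 7849 kg/m³, cost = 1.200 $/kg
  option A: σ_y = 476.0 MPa, ρ = 10300 kg/m³, cost = 40.00 $/kg
  option Z: σ_y = 1090 MPa, ρ = 4440 kg/m³, cost = 39.20 $/kg
  option U: σ_y = 195.8 MPa, ρ = 8590 kg/m³, cost = 7.200 $/kg
  option J: M = 30.2 kN·m per $
  option Z: M = 6.26 kN·m per $
  option B: M = 3.31 kN·m per $
  option U: M = 3.17 kN·m per $
  option H: M = 2.49 kN·m per $
  option A: M = 1.16 kN·m per $
  option Q: M = 0.361 kN·m per $
Highest index: option J.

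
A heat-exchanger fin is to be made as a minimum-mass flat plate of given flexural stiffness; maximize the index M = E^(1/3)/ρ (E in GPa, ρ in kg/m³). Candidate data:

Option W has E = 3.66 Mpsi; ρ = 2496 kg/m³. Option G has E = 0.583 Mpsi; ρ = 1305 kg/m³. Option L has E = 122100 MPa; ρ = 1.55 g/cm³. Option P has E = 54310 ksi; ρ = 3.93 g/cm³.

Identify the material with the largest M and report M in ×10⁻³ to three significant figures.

Normalizing units and computing the index:
  option W: E = 25.23 GPa, ρ = 2496 kg/m³
  option G: E = 4.020 GPa, ρ = 1305 kg/m³
  option L: E = 122.1 GPa, ρ = 1550 kg/m³
  option P: E = 374.5 GPa, ρ = 3930 kg/m³
  option L: M = 3.20×10⁻³
  option P: M = 1.83×10⁻³
  option G: M = 1.22×10⁻³
  option W: M = 1.18×10⁻³
Highest index: option L.

option L, M = 3.20×10⁻³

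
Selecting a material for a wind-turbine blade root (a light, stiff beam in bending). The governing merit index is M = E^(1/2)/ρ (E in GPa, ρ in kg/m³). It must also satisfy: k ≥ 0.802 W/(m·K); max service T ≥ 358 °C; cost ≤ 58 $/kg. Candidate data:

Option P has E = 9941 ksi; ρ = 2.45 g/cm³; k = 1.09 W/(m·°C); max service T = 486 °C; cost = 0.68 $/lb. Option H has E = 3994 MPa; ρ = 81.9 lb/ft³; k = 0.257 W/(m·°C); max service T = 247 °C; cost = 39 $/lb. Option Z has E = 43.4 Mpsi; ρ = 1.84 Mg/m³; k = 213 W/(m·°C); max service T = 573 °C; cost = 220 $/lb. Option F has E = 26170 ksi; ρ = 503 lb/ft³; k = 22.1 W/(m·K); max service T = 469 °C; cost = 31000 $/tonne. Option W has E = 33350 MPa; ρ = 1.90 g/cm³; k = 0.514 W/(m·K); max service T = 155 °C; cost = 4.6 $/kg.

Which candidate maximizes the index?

option P

Screen on constraints: k ≥ 0.802 W/(m·K); max service T ≥ 358 °C; cost ≤ 58 $/kg. Survivors: option P, option F.
Putting every candidate on a common basis:
  option P: E = 68.54 GPa, ρ = 2450 kg/m³
  option F: E = 180.4 GPa, ρ = 8057 kg/m³
  option P: M = 3.38×10⁻³
  option F: M = 1.67×10⁻³
The maximum is for option P.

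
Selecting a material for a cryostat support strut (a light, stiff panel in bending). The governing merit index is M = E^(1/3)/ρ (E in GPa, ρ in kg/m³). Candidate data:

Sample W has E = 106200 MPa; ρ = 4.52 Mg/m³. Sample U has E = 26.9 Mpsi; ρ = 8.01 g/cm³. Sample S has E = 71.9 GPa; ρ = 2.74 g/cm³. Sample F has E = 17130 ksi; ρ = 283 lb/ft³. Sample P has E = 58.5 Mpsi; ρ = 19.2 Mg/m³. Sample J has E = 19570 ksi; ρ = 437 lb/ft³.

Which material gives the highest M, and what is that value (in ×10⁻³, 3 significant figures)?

sample S, M = 1.52×10⁻³

After converting to SI:
  sample W: E = 106.2 GPa, ρ = 4520 kg/m³
  sample U: E = 185.5 GPa, ρ = 8010 kg/m³
  sample S: E = 71.90 GPa, ρ = 2740 kg/m³
  sample F: E = 118.1 GPa, ρ = 4533 kg/m³
  sample P: E = 403.3 GPa, ρ = 19200 kg/m³
  sample J: E = 134.9 GPa, ρ = 7000 kg/m³
  sample S: M = 1.52×10⁻³
  sample F: M = 1.08×10⁻³
  sample W: M = 1.05×10⁻³
  sample J: M = 0.733×10⁻³
  sample U: M = 0.712×10⁻³
  sample P: M = 0.385×10⁻³
The maximum is for sample S.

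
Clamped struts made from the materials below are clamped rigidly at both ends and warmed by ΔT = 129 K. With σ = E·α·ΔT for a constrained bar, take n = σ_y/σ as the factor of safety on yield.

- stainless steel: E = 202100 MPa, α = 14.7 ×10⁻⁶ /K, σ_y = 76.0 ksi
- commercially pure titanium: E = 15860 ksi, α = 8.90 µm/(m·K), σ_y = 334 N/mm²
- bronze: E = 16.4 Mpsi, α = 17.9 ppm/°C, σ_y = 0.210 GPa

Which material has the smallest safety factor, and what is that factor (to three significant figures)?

bronze, n = 0.804

Converting E to GPa, α to ×10⁻⁶/K, σ_y to MPa, then σ and n for each:
  stainless steel: E = 202.1, α = 14.7, σ_y = 524.0 → σ = 383 MPa, n = 1.37
  commercially pure titanium: E = 109.4, α = 8.90, σ_y = 334.0 → σ = 126 MPa, n = 2.66
  bronze: E = 113.1, α = 17.9, σ_y = 210.0 → σ = 261 MPa, n = 0.804
The minimum is bronze at n = 0.804.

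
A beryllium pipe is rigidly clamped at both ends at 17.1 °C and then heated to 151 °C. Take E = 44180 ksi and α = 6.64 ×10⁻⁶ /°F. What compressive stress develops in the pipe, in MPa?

E = 44180 ksi = 304.6 GPa.
α = 6.64×10⁻⁶/°F × 9/5 = 12.0×10⁻⁶/K.
ΔT = 133.9 K. Constrained thermal stress σ = E·α·ΔT = 304.6×10³ MPa × 12.0×10⁻⁶ × 133.9 = 487 MPa (compressive).

487 MPa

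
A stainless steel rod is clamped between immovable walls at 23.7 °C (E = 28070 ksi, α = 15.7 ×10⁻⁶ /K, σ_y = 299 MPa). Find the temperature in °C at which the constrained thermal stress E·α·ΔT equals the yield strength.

122 °C

E = 28070 ksi = 193.5 GPa.
E·α·ΔT = 299.0 MPa ⇒ ΔT = 299.0 / (193.5×10³ × 15.7×10⁻⁶) = 98.40 K.
T = 23.7 + 98.40 = 122.1 °C.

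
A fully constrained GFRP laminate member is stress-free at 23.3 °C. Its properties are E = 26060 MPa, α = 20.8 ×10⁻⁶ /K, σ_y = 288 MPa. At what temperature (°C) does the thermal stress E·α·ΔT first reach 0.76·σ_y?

427 °C

E = 26060 MPa = 26.06 GPa.
E·α·ΔT = 218.9 MPa ⇒ ΔT = 218.9 / (26.06×10³ × 20.8×10⁻⁶) = 403.8 K.
T = 23.3 + 403.8 = 427.1 °C.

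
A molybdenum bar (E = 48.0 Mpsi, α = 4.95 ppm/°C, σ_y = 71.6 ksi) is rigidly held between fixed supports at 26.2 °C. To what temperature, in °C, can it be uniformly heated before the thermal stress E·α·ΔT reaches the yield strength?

E = 48.0 Mpsi = 330.9 GPa.
σ_y = 71.6 ksi = 493.7 MPa.
E·α·ΔT = 493.7 MPa ⇒ ΔT = 493.7 / (330.9×10³ × 4.95×10⁻⁶) = 301.3 K.
T = 26.2 + 301.3 = 327.5 °C.

328 °C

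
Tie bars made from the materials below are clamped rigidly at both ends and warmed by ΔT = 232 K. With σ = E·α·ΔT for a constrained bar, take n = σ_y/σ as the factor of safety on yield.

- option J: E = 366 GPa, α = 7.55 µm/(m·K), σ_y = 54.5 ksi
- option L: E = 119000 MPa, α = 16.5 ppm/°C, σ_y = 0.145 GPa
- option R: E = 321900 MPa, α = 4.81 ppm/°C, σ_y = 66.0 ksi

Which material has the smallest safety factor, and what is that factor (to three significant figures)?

option L, n = 0.318

With everything in SI (GPa, ×10⁻⁶/K, MPa):
  option J: E = 366.0, α = 7.55, σ_y = 375.8 → σ = 641 MPa, n = 0.586
  option L: E = 119.0, α = 16.5, σ_y = 145.0 → σ = 456 MPa, n = 0.318
  option R: E = 321.9, α = 4.81, σ_y = 455.1 → σ = 359 MPa, n = 1.27
Option L has the lowest safety factor, n = 0.318.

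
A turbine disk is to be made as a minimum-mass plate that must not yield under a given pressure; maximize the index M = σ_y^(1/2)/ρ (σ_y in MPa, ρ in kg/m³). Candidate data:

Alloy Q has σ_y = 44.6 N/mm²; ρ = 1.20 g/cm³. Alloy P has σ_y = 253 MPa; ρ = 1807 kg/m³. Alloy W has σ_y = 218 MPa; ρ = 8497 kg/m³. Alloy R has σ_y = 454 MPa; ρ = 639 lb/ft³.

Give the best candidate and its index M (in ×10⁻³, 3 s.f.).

alloy P, M = 8.80×10⁻³

Convert each candidate to consistent units, then evaluate M:
  alloy Q: σ_y = 44.60 MPa, ρ = 1200 kg/m³
  alloy P: σ_y = 253.0 MPa, ρ = 1807 kg/m³
  alloy W: σ_y = 218.0 MPa, ρ = 8497 kg/m³
  alloy R: σ_y = 454.0 MPa, ρ = 10240 kg/m³
  alloy P: M = 8.80×10⁻³
  alloy Q: M = 5.57×10⁻³
  alloy R: M = 2.08×10⁻³
  alloy W: M = 1.74×10⁻³
Alloy P has the largest M.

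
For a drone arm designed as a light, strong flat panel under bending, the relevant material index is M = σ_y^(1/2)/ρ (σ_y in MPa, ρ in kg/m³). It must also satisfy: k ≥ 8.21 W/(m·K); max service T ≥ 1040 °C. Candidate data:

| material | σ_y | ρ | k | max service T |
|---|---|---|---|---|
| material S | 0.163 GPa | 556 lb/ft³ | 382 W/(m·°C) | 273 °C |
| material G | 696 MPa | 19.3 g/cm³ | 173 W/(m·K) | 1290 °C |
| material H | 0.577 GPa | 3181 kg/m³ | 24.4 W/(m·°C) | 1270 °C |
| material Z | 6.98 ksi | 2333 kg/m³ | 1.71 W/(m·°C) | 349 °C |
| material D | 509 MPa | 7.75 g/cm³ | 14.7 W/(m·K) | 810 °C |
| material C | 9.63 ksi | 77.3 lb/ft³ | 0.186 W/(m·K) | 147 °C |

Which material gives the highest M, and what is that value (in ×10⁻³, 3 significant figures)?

material H, M = 7.55×10⁻³

Screen on constraints: k ≥ 8.21 W/(m·K); max service T ≥ 1040 °C. Survivors: material G, material H.
Convert each candidate to consistent units, then evaluate M:
  material G: σ_y = 696.0 MPa, ρ = 19300 kg/m³
  material H: σ_y = 577.0 MPa, ρ = 3181 kg/m³
  material H: M = 7.55×10⁻³
  material G: M = 1.37×10⁻³
Material H has the largest M.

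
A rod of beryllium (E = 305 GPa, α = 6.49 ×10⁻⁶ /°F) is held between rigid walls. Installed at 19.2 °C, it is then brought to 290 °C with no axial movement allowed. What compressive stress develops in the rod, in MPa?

965 MPa

α = 6.49×10⁻⁶/°F × 9/5 = 11.7×10⁻⁶/K.
ΔT = 270.8 K. Constrained thermal stress σ = E·α·ΔT = 305.0×10³ MPa × 11.7×10⁻⁶ × 270.8 = 965 MPa (compressive).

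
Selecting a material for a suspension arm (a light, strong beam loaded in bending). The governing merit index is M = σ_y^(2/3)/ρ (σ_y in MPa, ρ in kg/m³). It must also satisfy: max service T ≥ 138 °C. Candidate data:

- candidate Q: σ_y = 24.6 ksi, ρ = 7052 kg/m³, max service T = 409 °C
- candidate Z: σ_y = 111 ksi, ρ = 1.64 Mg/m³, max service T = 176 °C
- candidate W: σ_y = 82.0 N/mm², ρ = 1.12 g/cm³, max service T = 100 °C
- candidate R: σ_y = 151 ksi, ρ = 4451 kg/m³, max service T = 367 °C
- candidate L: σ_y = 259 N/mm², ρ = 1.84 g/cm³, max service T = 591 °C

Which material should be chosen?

Screen on constraints: max service T ≥ 138 °C. Survivors: candidate Q, candidate Z, candidate R, candidate L.
After converting to SI:
  candidate Q: σ_y = 169.6 MPa, ρ = 7052 kg/m³
  candidate Z: σ_y = 765.3 MPa, ρ = 1640 kg/m³
  candidate R: σ_y = 1041 MPa, ρ = 4451 kg/m³
  candidate L: σ_y = 259.0 MPa, ρ = 1840 kg/m³
  candidate Z: M = 51.0×10⁻³
  candidate R: M = 23.1×10⁻³
  candidate L: M = 22.1×10⁻³
  candidate Q: M = 4.35×10⁻³
Highest index: candidate Z.

candidate Z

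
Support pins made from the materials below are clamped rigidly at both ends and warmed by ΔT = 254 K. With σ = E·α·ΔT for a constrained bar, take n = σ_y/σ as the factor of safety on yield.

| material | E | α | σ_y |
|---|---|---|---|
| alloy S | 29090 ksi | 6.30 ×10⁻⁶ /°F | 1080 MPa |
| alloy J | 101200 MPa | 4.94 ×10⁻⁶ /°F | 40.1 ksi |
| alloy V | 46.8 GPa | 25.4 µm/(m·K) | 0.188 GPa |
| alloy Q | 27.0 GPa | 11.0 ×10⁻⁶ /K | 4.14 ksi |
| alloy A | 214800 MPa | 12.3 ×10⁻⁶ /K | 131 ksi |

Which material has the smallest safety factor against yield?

alloy Q

With everything in SI (GPa, ×10⁻⁶/K, MPa):
  alloy S: E = 200.6, α = 11.3, σ_y = 1080 → σ = 578 MPa, n = 1.87
  alloy J: E = 101.2, α = 8.89, σ_y = 276.5 → σ = 229 MPa, n = 1.21
  alloy V: E = 46.80, α = 25.4, σ_y = 188.0 → σ = 302 MPa, n = 0.623
  alloy Q: E = 27.00, α = 11.0, σ_y = 28.54 → σ = 75.4 MPa, n = 0.378
  alloy A: E = 214.8, α = 12.3, σ_y = 903.2 → σ = 671 MPa, n = 1.35
Alloy Q has the lowest safety factor, n = 0.378.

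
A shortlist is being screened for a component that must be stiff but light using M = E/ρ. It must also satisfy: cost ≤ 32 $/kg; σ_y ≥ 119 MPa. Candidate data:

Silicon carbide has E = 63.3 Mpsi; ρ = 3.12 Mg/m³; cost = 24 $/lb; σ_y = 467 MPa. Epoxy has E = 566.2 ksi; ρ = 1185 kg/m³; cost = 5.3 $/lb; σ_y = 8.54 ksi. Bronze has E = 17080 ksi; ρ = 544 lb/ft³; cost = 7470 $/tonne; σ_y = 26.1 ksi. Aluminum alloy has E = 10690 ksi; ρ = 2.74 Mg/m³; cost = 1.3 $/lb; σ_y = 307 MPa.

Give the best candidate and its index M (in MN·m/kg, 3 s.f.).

Screen on constraints: cost ≤ 32 $/kg; σ_y ≥ 119 MPa. Survivors: bronze, aluminum alloy.
Putting every candidate on a common basis:
  bronze: E = 117.8 GPa, ρ = 8714 kg/m³
  aluminum alloy: E = 73.70 GPa, ρ = 2740 kg/m³
  aluminum alloy: M = 26.9 MN·m/kg
  bronze: M = 13.5 MN·m/kg
Highest index: aluminum alloy.

aluminum alloy, M = 26.9 MN·m/kg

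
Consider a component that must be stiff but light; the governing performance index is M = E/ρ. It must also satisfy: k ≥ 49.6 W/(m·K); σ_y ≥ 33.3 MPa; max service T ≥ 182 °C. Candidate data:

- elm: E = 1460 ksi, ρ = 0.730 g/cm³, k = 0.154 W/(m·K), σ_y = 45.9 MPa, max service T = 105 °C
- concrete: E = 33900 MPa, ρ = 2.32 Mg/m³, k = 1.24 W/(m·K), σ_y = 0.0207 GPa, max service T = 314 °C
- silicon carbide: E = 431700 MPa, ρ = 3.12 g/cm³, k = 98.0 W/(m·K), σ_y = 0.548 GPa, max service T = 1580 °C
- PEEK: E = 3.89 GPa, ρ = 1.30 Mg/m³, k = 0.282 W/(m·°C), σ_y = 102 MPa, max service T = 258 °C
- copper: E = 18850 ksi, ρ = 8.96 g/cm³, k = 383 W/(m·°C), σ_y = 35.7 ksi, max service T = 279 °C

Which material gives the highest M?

Screen on constraints: k ≥ 49.6 W/(m·K); σ_y ≥ 33.3 MPa; max service T ≥ 182 °C. Survivors: silicon carbide, copper.
After converting to SI:
  silicon carbide: E = 431.7 GPa, ρ = 3120 kg/m³
  copper: E = 130.0 GPa, ρ = 8960 kg/m³
  silicon carbide: M = 138 MN·m/kg
  copper: M = 14.5 MN·m/kg
Silicon carbide has the largest M.

silicon carbide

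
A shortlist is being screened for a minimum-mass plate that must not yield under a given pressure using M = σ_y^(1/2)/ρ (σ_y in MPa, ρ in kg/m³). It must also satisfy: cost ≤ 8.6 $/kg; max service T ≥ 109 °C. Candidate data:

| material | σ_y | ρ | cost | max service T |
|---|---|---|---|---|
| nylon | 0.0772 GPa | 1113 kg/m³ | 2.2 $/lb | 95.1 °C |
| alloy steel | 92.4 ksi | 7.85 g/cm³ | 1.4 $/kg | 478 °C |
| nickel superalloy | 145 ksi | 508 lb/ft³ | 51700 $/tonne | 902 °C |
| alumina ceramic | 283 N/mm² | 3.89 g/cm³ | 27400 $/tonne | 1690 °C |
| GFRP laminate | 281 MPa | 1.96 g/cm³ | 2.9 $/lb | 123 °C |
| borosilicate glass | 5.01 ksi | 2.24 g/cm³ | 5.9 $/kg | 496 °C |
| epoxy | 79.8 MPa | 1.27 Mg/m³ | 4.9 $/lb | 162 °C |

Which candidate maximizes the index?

GFRP laminate

Screen on constraints: cost ≤ 8.6 $/kg; max service T ≥ 109 °C. Survivors: alloy steel, GFRP laminate, borosilicate glass.
Normalizing units and computing the index:
  alloy steel: σ_y = 637.1 MPa, ρ = 7850 kg/m³
  GFRP laminate: σ_y = 281.0 MPa, ρ = 1960 kg/m³
  borosilicate glass: σ_y = 34.54 MPa, ρ = 2240 kg/m³
  GFRP laminate: M = 8.55×10⁻³
  alloy steel: M = 3.22×10⁻³
  borosilicate glass: M = 2.62×10⁻³
Highest index: GFRP laminate.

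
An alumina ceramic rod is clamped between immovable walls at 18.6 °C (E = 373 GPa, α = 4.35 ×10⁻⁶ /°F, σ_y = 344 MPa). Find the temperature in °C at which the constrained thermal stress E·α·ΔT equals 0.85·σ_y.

α = 4.35×10⁻⁶/°F × 9/5 = 7.83×10⁻⁶/K.
E·α·ΔT = 292.4 MPa ⇒ ΔT = 292.4 / (373.0×10³ × 7.83×10⁻⁶) = 100.1 K.
T = 18.6 + 100.1 = 118.7 °C.

119 °C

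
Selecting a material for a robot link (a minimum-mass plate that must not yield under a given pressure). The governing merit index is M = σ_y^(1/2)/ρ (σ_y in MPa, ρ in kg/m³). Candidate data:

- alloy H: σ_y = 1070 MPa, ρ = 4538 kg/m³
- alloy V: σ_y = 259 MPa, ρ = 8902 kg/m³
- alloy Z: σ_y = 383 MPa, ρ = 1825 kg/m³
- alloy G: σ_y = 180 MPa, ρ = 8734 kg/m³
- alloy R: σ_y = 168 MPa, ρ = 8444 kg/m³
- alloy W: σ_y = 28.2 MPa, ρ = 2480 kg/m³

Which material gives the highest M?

Computing M directly (units already consistent):
  alloy Z: M = 10.7×10⁻³
  alloy H: M = 7.21×10⁻³
  alloy W: M = 2.14×10⁻³
  alloy V: M = 1.81×10⁻³
  alloy G: M = 1.54×10⁻³
  alloy R: M = 1.53×10⁻³
Alloy Z ranks first.

alloy Z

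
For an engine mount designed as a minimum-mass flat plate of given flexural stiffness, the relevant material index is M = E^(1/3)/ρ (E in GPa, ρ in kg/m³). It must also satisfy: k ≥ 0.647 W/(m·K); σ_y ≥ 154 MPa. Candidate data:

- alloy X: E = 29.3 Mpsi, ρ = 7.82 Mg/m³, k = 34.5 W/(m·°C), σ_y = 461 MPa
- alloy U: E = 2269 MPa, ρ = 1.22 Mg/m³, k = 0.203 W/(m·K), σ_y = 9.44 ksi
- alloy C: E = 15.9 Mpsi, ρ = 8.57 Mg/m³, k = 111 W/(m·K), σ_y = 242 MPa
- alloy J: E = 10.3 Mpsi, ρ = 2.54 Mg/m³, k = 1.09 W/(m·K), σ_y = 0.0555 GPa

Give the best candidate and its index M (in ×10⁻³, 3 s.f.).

Screen on constraints: k ≥ 0.647 W/(m·K); σ_y ≥ 154 MPa. Survivors: alloy X, alloy C.
Putting every candidate on a common basis:
  alloy X: E = 202.0 GPa, ρ = 7820 kg/m³
  alloy C: E = 109.6 GPa, ρ = 8570 kg/m³
  alloy X: M = 0.750×10⁻³
  alloy C: M = 0.558×10⁻³
Highest index: alloy X.

alloy X, M = 0.750×10⁻³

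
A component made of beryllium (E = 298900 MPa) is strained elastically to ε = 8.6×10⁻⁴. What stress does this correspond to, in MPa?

E = 298900 MPa = 298.9 GPa.
σ = E·ε = 298900 MPa × 8.6×10⁻⁴ = 257 MPa.

257 MPa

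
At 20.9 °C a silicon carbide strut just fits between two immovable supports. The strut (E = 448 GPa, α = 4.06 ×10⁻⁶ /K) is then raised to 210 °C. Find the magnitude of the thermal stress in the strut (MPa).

ΔT = 189.1 K. Constrained thermal stress σ = E·α·ΔT = 448.0×10³ MPa × 4.06×10⁻⁶ × 189.1 = 344 MPa (compressive).

344 MPa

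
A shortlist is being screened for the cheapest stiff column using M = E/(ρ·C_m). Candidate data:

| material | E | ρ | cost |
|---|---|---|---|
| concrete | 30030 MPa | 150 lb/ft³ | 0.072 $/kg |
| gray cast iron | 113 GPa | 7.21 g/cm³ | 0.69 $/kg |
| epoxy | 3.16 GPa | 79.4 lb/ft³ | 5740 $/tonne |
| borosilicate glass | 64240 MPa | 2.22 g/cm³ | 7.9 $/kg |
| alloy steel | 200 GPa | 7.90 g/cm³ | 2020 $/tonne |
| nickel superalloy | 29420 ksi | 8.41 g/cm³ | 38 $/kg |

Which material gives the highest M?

Normalizing units and computing the index:
  concrete: E = 30.03 GPa, ρ = 2403 kg/m³, cost = 0.07200 $/kg
  gray cast iron: E = 113.0 GPa, ρ = 7210 kg/m³, cost = 0.6900 $/kg
  epoxy: E = 3.160 GPa, ρ = 1272 kg/m³, cost = 5.740 $/kg
  borosilicate glass: E = 64.24 GPa, ρ = 2220 kg/m³, cost = 7.900 $/kg
  alloy steel: E = 200.0 GPa, ρ = 7900 kg/m³, cost = 2.020 $/kg
  nickel superalloy: E = 202.8 GPa, ρ = 8410 kg/m³, cost = 38.00 $/kg
  concrete: M = 174 MN·m per $
  gray cast iron: M = 22.7 MN·m per $
  alloy steel: M = 12.5 MN·m per $
  borosilicate glass: M = 3.66 MN·m per $
  nickel superalloy: M = 0.635 MN·m per $
  epoxy: M = 0.433 MN·m per $
Highest index: concrete.

concrete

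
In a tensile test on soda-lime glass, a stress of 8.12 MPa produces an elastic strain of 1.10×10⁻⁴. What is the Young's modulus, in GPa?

73.8 GPa

E = σ/ε = 8.12 MPa / 1.10×10⁻⁴ = 73820 MPa = 73.8 GPa.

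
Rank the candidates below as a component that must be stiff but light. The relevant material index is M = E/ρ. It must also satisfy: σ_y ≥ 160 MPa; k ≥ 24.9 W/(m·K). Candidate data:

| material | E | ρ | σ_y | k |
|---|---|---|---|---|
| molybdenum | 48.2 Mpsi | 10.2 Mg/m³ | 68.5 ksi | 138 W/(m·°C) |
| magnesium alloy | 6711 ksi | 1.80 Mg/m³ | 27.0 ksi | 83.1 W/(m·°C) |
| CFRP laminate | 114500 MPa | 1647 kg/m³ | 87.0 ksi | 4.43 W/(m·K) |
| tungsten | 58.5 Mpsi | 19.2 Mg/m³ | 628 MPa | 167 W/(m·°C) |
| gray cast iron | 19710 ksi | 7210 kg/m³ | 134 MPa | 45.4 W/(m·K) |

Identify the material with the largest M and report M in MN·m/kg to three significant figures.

molybdenum, M = 32.6 MN·m/kg

Screen on constraints: σ_y ≥ 160 MPa; k ≥ 24.9 W/(m·K). Survivors: molybdenum, magnesium alloy, tungsten.
After converting to SI:
  molybdenum: E = 332.3 GPa, ρ = 10200 kg/m³
  magnesium alloy: E = 46.27 GPa, ρ = 1800 kg/m³
  tungsten: E = 403.3 GPa, ρ = 19200 kg/m³
  molybdenum: M = 32.6 MN·m/kg
  magnesium alloy: M = 25.7 MN·m/kg
  tungsten: M = 21.0 MN·m/kg
Highest index: molybdenum.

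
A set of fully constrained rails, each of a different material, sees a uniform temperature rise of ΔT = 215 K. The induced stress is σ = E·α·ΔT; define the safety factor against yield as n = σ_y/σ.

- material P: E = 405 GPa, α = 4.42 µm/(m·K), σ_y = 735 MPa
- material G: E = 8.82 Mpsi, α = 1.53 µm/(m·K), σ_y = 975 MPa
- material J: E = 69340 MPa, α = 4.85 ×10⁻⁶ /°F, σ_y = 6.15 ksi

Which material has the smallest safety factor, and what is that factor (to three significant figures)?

material J, n = 0.326

With everything in SI (GPa, ×10⁻⁶/K, MPa):
  material P: E = 405.0, α = 4.42, σ_y = 735.0 → σ = 385 MPa, n = 1.91
  material G: E = 60.81, α = 1.53, σ_y = 975.0 → σ = 20.0 MPa, n = 48.7
  material J: E = 69.34, α = 8.73, σ_y = 42.40 → σ = 130 MPa, n = 0.326
The minimum is material J at n = 0.326.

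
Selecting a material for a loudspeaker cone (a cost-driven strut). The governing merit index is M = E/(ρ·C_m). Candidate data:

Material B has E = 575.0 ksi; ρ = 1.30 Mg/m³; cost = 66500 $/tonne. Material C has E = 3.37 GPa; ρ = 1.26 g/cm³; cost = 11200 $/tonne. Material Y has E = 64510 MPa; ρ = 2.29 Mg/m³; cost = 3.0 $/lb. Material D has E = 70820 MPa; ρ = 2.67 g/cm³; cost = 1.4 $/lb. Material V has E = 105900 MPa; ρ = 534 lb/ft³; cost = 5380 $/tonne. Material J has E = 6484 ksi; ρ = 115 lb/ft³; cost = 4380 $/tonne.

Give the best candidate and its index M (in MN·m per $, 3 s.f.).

material D, M = 8.59 MN·m per $

Normalizing units and computing the index:
  material B: E = 3.964 GPa, ρ = 1300 kg/m³, cost = 66.50 $/kg
  material C: E = 3.370 GPa, ρ = 1260 kg/m³, cost = 11.20 $/kg
  material Y: E = 64.51 GPa, ρ = 2290 kg/m³, cost = 6.614 $/kg
  material D: E = 70.82 GPa, ρ = 2670 kg/m³, cost = 3.086 $/kg
  material V: E = 105.9 GPa, ρ = 8554 kg/m³, cost = 5.380 $/kg
  material J: E = 44.71 GPa, ρ = 1842 kg/m³, cost = 4.380 $/kg
  material D: M = 8.59 MN·m per $
  material J: M = 5.54 MN·m per $
  material Y: M = 4.26 MN·m per $
  material V: M = 2.30 MN·m per $
  material C: M = 0.239 MN·m per $
  material B: M = 0.0459 MN·m per $
Material D has the largest M.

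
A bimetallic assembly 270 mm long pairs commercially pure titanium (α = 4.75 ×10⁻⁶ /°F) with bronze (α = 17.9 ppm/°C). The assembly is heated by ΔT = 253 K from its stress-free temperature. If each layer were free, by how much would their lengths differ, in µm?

commercially pure titanium: α = 4.75×10⁻⁶/°F × 9/5 = 8.55×10⁻⁶/K.
Δα = |8.55 − 17.9|×10⁻⁶/K = 9.35×10⁻⁶/K.
ΔL_mismatch = Δα·L·ΔT = 9.35×10⁻⁶ × 270.0 mm × 253.0 K = 639 µm.

639 µm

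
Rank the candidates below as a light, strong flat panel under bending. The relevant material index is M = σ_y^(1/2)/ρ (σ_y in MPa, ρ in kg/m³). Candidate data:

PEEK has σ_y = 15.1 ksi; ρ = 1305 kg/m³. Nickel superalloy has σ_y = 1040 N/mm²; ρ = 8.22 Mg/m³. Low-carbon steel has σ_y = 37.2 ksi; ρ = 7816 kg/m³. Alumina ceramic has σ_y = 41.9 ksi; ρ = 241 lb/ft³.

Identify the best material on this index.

Convert each candidate to consistent units, then evaluate M:
  PEEK: σ_y = 104.1 MPa, ρ = 1305 kg/m³
  nickel superalloy: σ_y = 1040 MPa, ρ = 8220 kg/m³
  low-carbon steel: σ_y = 256.5 MPa, ρ = 7816 kg/m³
  alumina ceramic: σ_y = 288.9 MPa, ρ = 3860 kg/m³
  PEEK: M = 7.82×10⁻³
  alumina ceramic: M = 4.40×10⁻³
  nickel superalloy: M = 3.92×10⁻³
  low-carbon steel: M = 2.05×10⁻³
Highest index: PEEK.

PEEK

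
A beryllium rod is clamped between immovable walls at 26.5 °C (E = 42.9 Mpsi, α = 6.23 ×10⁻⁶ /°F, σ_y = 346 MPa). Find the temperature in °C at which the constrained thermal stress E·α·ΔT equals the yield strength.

131 °C

E = 42.9 Mpsi = 295.8 GPa.
α = 6.23×10⁻⁶/°F × 9/5 = 11.2×10⁻⁶/K.
E·α·ΔT = 346.0 MPa ⇒ ΔT = 346.0 / (295.8×10³ × 11.2×10⁻⁶) = 104.3 K.
T = 26.5 + 104.3 = 130.8 °C.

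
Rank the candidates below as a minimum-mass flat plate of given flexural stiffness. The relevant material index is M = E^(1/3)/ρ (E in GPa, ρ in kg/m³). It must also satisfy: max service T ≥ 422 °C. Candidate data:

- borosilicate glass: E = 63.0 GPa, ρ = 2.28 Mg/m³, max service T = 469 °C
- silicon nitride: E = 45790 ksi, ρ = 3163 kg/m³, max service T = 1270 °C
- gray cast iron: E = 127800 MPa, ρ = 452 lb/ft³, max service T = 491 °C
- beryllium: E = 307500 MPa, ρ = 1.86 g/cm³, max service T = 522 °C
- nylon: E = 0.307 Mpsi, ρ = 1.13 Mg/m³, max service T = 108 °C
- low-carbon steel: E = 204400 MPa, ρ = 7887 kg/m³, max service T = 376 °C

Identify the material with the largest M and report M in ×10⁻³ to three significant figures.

Screen on constraints: max service T ≥ 422 °C. Survivors: borosilicate glass, silicon nitride, gray cast iron, beryllium.
After converting to SI:
  borosilicate glass: E = 63.00 GPa, ρ = 2280 kg/m³
  silicon nitride: E = 315.7 GPa, ρ = 3163 kg/m³
  gray cast iron: E = 127.8 GPa, ρ = 7240 kg/m³
  beryllium: E = 307.5 GPa, ρ = 1860 kg/m³
  beryllium: M = 3.63×10⁻³
  silicon nitride: M = 2.15×10⁻³
  borosilicate glass: M = 1.75×10⁻³
  gray cast iron: M = 0.696×10⁻³
Highest index: beryllium.

beryllium, M = 3.63×10⁻³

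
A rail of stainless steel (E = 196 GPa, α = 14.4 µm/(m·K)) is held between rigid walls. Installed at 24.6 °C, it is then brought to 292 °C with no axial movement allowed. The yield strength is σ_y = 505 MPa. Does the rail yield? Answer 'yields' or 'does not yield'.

ΔT = 267.4 K. Constrained thermal stress σ = E·α·ΔT = 196.0×10³ MPa × 14.4×10⁻⁶ × 267.4 = 755 MPa (compressive).
Compare to σ_y = 505 MPa: σ ≥ σ_y, so it yields.

yields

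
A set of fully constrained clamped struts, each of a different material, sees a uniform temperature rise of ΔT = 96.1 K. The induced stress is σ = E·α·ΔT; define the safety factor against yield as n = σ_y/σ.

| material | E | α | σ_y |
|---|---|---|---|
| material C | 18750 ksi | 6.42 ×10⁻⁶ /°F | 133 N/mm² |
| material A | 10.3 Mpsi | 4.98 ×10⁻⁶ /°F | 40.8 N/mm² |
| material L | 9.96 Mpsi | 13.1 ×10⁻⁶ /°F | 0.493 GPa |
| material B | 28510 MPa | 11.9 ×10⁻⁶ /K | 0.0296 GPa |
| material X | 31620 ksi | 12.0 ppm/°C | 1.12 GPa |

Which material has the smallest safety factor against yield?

With everything in SI (GPa, ×10⁻⁶/K, MPa):
  material C: E = 129.3, α = 11.6, σ_y = 133.0 → σ = 144 MPa, n = 0.926
  material A: E = 71.02, α = 8.96, σ_y = 40.80 → σ = 61.2 MPa, n = 0.667
  material L: E = 68.67, α = 23.6, σ_y = 493.0 → σ = 156 MPa, n = 3.17
  material B: E = 28.51, α = 11.9, σ_y = 29.60 → σ = 32.6 MPa, n = 0.908
  material X: E = 218.0, α = 12.0, σ_y = 1120 → σ = 251 MPa, n = 4.45
Smallest n: material A with n = 0.667.

material A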